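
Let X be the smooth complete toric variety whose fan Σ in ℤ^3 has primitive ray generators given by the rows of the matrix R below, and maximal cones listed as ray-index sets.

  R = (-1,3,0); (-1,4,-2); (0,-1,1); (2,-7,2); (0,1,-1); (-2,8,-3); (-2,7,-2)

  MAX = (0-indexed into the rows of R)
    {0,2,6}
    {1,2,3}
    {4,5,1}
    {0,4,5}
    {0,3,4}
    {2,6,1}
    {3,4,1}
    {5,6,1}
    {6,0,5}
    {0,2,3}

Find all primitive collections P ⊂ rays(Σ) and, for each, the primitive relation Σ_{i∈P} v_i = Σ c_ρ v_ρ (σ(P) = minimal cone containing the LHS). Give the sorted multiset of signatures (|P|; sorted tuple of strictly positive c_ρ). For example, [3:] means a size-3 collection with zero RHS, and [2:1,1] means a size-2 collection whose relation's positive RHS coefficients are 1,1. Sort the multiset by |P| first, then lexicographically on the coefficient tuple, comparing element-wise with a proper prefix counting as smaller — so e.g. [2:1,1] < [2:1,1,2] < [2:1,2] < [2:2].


The 6 primitive collections of Σ (r=7, n=3):

  P = {2,4}:  v_{2} + v_{4} = 0  so sig = [2:]
  P = {3,6}:  v_{3} + v_{6} = 0  so sig = [2:]
  P = {0,1}:  v_{0} + v_{1} = v_{6}  so sig = [2:1]
  P = {2,5}:  v_{2} + v_{5} = v_{6}  so sig = [2:1]
  P = {3,5}:  v_{3} + v_{5} = v_{4}  so sig = [2:1]
  P = {4,6}:  v_{4} + v_{6} = v_{5}  so sig = [2:1]

so the primitive-relation signature multiset is
    [2:]
    [2:]
    [2:1]
    [2:1]
    [2:1]
    [2:1]


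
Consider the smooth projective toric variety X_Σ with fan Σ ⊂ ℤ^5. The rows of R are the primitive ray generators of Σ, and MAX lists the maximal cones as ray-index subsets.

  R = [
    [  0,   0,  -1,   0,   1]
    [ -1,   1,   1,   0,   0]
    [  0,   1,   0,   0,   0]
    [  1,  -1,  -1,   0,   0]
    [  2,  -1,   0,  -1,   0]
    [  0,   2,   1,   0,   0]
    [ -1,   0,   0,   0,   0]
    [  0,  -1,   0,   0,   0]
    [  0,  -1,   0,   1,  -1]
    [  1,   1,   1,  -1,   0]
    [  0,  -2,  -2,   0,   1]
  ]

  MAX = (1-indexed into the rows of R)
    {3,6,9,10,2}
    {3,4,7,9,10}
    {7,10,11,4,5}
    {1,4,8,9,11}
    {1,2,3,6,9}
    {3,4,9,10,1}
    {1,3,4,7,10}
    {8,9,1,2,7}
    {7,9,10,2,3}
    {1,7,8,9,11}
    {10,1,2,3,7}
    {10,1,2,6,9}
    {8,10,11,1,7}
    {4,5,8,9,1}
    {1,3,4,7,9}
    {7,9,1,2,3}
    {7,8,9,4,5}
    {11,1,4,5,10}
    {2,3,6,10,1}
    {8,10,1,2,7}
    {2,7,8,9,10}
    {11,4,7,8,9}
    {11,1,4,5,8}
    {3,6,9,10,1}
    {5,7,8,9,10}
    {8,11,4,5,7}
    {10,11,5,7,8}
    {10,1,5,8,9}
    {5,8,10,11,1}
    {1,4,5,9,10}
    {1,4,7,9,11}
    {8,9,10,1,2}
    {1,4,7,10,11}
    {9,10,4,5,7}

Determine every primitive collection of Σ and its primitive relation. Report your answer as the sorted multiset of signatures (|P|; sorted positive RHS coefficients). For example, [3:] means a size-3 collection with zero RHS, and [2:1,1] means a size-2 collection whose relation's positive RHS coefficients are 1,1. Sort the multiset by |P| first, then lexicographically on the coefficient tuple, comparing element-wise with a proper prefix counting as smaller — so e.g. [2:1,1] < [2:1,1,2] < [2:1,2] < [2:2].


Σ has 18 primitive collections:

  {2,4}:  v_{2} + v_{4} = 0  so sig = [2:]
  {3,8}:  v_{3} + v_{8} = 0  so sig = [2:]
  {6,11}:  v_{6} + v_{11} = v_{1}  so sig = [2:1]
  {2,5}:  v_{2} + v_{5} = v_{8} + v_{10}  so sig = [2:1,1]
  {3,5}:  v_{3} + v_{5} = v_{4} + v_{10}  so sig = [2:1,1]
  {6,7}:  v_{6} + v_{7} = v_{2} + v_{3}  so sig = [2:1,1]
  {2,11}:  v_{2} + v_{11} = v_{1} + v_{7} + v_{8}  so sig = [2:1,1,1]
  {3,11}:  v_{3} + v_{11} = v_{1} + v_{4} + v_{7}  so sig = [2:1,1,1]
  {4,6}:  v_{4} + v_{6} = v_{1} + v_{3} + v_{9} + v_{10}  so sig = [2:1,1,1,1]
  {6,8}:  v_{6} + v_{8} = v_{1} + v_{2} + v_{9} + v_{10}  so sig = [2:1,1,1,1]
  {5,6}:  v_{5} + v_{6} = v_{1} + v_{9} + 2·v_{10}  so sig = [2:1,1,2]
  {4,8,10}:  v_{4} + v_{8} + v_{10} = v_{5}  so sig = [3:1]
  {1,5,7}:  v_{1} + v_{5} + v_{7} = v_{10} + v_{11}  so sig = [3:1,1]
  {9,10,11}:  v_{9} + v_{10} + v_{11} = v_{4} + v_{8}  so sig = [3:1,1]
  {5,9,11}:  v_{5} + v_{9} + v_{11} = 2·v_{4} + 2·v_{8}  so sig = [3:2,2]
  {1,7,9,10}:  v_{1} + v_{7} + v_{9} + v_{10} = 0  so sig = [4:]
  {1,4,7,8}:  v_{1} + v_{4} + v_{7} + v_{8} = v_{11}  so sig = [4:1]
  {1,2,3,9,10}:  v_{1} + v_{2} + v_{3} + v_{9} + v_{10} = v_{6}  so sig = [5:1]

Signatures (|P|; sorted positive RHS coefficients), sorted:
[[2:], [2:], [2:1], [2:1,1], [2:1,1], [2:1,1], [2:1,1,1], [2:1,1,1], [2:1,1,1,1], [2:1,1,1,1], [2:1,1,2], [3:1], [3:1,1], [3:1,1], [3:2,2], [4:], [4:1], [5:1]]


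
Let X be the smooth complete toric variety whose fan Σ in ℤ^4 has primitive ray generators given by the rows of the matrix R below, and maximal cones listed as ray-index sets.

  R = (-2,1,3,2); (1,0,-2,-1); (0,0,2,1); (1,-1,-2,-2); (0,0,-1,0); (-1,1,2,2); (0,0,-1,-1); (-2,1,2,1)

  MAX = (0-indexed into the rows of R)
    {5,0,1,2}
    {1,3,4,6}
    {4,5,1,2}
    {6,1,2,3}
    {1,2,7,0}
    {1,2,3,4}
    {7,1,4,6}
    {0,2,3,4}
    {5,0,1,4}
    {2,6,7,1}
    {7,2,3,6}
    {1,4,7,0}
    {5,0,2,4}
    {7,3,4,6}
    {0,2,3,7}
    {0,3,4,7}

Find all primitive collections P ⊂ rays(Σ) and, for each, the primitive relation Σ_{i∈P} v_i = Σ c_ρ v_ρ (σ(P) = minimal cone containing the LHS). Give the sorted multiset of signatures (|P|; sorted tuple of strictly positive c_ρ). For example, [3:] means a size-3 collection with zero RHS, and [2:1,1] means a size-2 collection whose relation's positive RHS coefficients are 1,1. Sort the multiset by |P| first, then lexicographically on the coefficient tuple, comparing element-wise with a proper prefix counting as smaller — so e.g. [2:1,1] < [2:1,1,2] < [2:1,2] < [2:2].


The 9 primitive collections of Σ (r=8, n=4):

  P = {3,5}:  v_{3} + v_{5} = 0  so sig = [2:]
  P = {0,6}:  v_{0} + v_{6} = v_{7}  so sig = [2:1]
  P = {5,6}:  v_{5} + v_{6} = v_{0} + v_{1}  so sig = [2:1,1]
  P = {5,7}:  v_{5} + v_{7} = 2·v_{0} + v_{1}  so sig = [2:1,2]
  P = {2,4,6}:  v_{2} + v_{4} + v_{6} = 0  so sig = [3:]
  P = {0,1,3}:  v_{0} + v_{1} + v_{3} = v_{6}  so sig = [3:1]
  P = {2,4,7}:  v_{2} + v_{4} + v_{7} = v_{0}  so sig = [3:1]
  P = {1,3,7}:  v_{1} + v_{3} + v_{7} = 2·v_{6}  so sig = [3:2]
  P = {0,1,2,4}:  v_{0} + v_{1} + v_{2} + v_{4} = v_{5}  so sig = [4:1]

Hence PRS(X_Σ) =
[[2:], [2:1], [2:1,1], [2:1,2], [3:], [3:1], [3:1], [3:2], [4:1]]


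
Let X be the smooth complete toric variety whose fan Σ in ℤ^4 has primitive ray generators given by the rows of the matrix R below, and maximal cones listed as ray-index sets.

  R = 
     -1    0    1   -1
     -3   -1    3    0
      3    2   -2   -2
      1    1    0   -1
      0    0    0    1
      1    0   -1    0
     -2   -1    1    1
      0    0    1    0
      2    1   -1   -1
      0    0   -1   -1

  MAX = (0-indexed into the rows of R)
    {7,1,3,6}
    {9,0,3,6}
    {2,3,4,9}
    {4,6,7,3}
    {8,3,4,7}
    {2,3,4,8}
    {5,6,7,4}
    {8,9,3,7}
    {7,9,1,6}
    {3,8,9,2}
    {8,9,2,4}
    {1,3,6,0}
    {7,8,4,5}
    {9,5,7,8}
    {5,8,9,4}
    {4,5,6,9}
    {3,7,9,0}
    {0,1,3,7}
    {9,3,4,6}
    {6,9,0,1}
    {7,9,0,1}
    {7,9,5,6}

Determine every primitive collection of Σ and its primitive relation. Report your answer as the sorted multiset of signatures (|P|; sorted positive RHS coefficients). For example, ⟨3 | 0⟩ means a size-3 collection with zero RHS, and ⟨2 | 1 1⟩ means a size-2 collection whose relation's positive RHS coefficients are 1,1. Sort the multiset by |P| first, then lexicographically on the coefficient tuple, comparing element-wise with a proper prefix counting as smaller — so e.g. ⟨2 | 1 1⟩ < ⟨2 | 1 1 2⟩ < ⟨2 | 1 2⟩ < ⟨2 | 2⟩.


Δ(Σ) — 10 vertices, 18 min non-faces:

  P={6,8}:  v_{6} + v_{8} = 0  so sig = ⟨2 | 0⟩
  P={3,5}:  v_{3} + v_{5} = v_{8}  so sig = ⟨2 | 1⟩
  P={0,4}:  v_{0} + v_{4} = v_{3} + v_{6}  so sig = ⟨2 | 1 1⟩
  P={0,5}:  v_{0} + v_{5} = v_{7} + v_{9}  so sig = ⟨2 | 1 1⟩
  P={1,2}:  v_{1} + v_{2} = v_{0} + v_{3}  so sig = ⟨2 | 1 1⟩
  P={1,8}:  v_{1} + v_{8} = v_{0} + v_{7}  so sig = ⟨2 | 1 1⟩
  P={2,7}:  v_{2} + v_{7} = v_{3} + v_{8}  so sig = ⟨2 | 1 1⟩
  P={0,8}:  v_{0} + v_{8} = v_{3} + v_{7} + v_{9}  so sig = ⟨2 | 1 1 1⟩
  P={2,6}:  v_{2} + v_{6} = v_{3} + v_{4} + v_{9}  so sig = ⟨2 | 1 1 1⟩
  P={1,4}:  v_{1} + v_{4} = v_{3} + 2·v_{6} + v_{7}  so sig = ⟨2 | 1 1 2⟩
  P={1,5}:  v_{1} + v_{5} = v_{6} + 2·v_{7} + v_{9}  so sig = ⟨2 | 1 1 2⟩
  P={2,5}:  v_{2} + v_{5} = v_{4} + 2·v_{8} + v_{9}  so sig = ⟨2 | 1 1 2⟩
  P={0,2}:  v_{0} + v_{2} = 2·v_{3} + v_{9}  so sig = ⟨2 | 1 2⟩
  P={4,7,9}:  v_{4} + v_{7} + v_{9} = 0  so sig = ⟨3 | 0⟩
  P={0,6,7}:  v_{0} + v_{6} + v_{7} = v_{1}  so sig = ⟨3 | 1⟩
  P={1,3,9}:  v_{1} + v_{3} + v_{9} = 2·v_{0}  so sig = ⟨3 | 2⟩
  P={3,4,8,9}:  v_{3} + v_{4} + v_{8} + v_{9} = v_{2}  so sig = ⟨4 | 1⟩
  P={3,6,7,9}:  v_{3} + v_{6} + v_{7} + v_{9} = v_{0}  so sig = ⟨4 | 1⟩

Hence PRS(X_Σ) =
{ ⟨2 | 0⟩,  ⟨2 | 1⟩,  ⟨2 | 1 1⟩ ×5,  ⟨2 | 1 1 1⟩ ×2,  ⟨2 | 1 1 2⟩ ×3,  ⟨2 | 1 2⟩,  ⟨3 | 0⟩,  ⟨3 | 1⟩,  ⟨3 | 2⟩,  ⟨4 | 1⟩ ×2 }


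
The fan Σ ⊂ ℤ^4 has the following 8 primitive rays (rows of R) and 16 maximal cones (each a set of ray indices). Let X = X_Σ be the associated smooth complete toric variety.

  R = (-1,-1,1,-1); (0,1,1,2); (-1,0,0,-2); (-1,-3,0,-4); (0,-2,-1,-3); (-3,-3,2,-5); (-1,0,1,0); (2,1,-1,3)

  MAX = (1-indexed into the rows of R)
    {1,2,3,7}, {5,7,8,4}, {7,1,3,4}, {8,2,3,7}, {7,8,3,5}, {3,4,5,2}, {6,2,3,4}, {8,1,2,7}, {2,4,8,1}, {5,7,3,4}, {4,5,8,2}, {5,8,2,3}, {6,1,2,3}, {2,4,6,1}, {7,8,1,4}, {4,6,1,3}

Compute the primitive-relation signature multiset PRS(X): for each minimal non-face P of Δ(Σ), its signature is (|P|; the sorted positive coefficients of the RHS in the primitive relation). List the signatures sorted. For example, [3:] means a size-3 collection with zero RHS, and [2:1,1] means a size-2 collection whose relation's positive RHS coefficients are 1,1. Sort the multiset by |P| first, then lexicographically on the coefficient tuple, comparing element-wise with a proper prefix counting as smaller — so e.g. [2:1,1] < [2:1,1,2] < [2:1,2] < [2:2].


Δ(Σ) — 8 vertices, 9 min non-faces:

  P = {1,5}:  v_{1} + v_{5} = v_{4}  ⇒ sig = [2:1]
  P = {6,8}:  v_{6} + v_{8} = v_{2} + v_{4}  ⇒ sig = [2:1,1]
  P = {5,6}:  v_{5} + v_{6} = v_{2} + v_{3} + 2·v_{4}  ⇒ sig = [2:1,1,2]
  P = {6,7}:  v_{6} + v_{7} = 3·v_{1} + v_{3}  ⇒ sig = [2:1,3]
  P = {1,3,8}:  v_{1} + v_{3} + v_{8} = 0  ⇒ sig = [3:]
  P = {2,5,7}:  v_{2} + v_{5} + v_{7} = v_{1}  ⇒ sig = [3:1]
  P = {3,4,8}:  v_{3} + v_{4} + v_{8} = v_{5}  ⇒ sig = [3:1]
  P = {2,4,7}:  v_{2} + v_{4} + v_{7} = 2·v_{1}  ⇒ sig = [3:2]
  P = {1,2,3,4}:  v_{1} + v_{2} + v_{3} + v_{4} = v_{6}  ⇒ sig = [4:1]

so the primitive-relation signature multiset is
    [2:1]
    [2:1,1]
    [2:1,1,2]
    [2:1,3]
    [3:]
    [3:1]
    [3:1]
    [3:2]
    [4:1]


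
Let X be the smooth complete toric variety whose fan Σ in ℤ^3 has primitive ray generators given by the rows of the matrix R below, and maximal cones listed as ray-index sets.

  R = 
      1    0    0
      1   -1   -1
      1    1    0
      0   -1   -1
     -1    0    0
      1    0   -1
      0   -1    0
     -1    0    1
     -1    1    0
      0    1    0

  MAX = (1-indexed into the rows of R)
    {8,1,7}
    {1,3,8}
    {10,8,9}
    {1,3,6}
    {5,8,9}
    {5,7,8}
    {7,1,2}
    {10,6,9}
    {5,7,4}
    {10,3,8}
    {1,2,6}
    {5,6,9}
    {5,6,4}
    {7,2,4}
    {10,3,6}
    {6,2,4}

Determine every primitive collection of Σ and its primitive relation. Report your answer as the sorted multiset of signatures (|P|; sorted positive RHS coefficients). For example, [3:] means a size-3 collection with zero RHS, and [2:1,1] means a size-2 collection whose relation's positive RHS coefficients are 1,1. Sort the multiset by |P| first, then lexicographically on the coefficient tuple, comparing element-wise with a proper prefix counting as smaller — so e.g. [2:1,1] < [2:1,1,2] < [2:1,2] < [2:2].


|primitive collections| = 21. Relations:

  P = {1,5}:  v_{1} + v_{5} = 0  ⇒ sig = [2:]
  P = {6,8}:  v_{6} + v_{8} = 0  ⇒ sig = [2:]
  P = {7,10}:  v_{7} + v_{10} = 0  ⇒ sig = [2:]
  P = {1,4}:  v_{1} + v_{4} = v_{2}  ⇒ sig = [2:1]
  P = {1,9}:  v_{1} + v_{9} = v_{10}  ⇒ sig = [2:1]
  P = {1,10}:  v_{1} + v_{10} = v_{3}  ⇒ sig = [2:1]
  P = {2,5}:  v_{2} + v_{5} = v_{4}  ⇒ sig = [2:1]
  P = {2,8}:  v_{2} + v_{8} = v_{7}  ⇒ sig = [2:1]
  P = {2,10}:  v_{2} + v_{10} = v_{6}  ⇒ sig = [2:1]
  P = {3,4}:  v_{3} + v_{4} = v_{6}  ⇒ sig = [2:1]
  P = {3,5}:  v_{3} + v_{5} = v_{10}  ⇒ sig = [2:1]
  P = {3,7}:  v_{3} + v_{7} = v_{1}  ⇒ sig = [2:1]
  P = {5,10}:  v_{5} + v_{10} = v_{9}  ⇒ sig = [2:1]
  P = {6,7}:  v_{6} + v_{7} = v_{2}  ⇒ sig = [2:1]
  P = {7,9}:  v_{7} + v_{9} = v_{5}  ⇒ sig = [2:1]
  P = {2,3}:  v_{2} + v_{3} = v_{1} + v_{6}  ⇒ sig = [2:1,1]
  P = {2,9}:  v_{2} + v_{9} = v_{5} + v_{6}  ⇒ sig = [2:1,1]
  P = {4,8}:  v_{4} + v_{8} = v_{5} + v_{7}  ⇒ sig = [2:1,1]
  P = {4,10}:  v_{4} + v_{10} = v_{5} + v_{6}  ⇒ sig = [2:1,1]
  P = {4,9}:  v_{4} + v_{9} = 2·v_{5} + v_{6}  ⇒ sig = [2:1,2]
  P = {3,9}:  v_{3} + v_{9} = 2·v_{10}  ⇒ sig = [2:2]

so the primitive-relation signature multiset is
{ [2:] ×3,  [2:1] ×12,  [2:1,1] ×4,  [2:1,2],  [2:2] }


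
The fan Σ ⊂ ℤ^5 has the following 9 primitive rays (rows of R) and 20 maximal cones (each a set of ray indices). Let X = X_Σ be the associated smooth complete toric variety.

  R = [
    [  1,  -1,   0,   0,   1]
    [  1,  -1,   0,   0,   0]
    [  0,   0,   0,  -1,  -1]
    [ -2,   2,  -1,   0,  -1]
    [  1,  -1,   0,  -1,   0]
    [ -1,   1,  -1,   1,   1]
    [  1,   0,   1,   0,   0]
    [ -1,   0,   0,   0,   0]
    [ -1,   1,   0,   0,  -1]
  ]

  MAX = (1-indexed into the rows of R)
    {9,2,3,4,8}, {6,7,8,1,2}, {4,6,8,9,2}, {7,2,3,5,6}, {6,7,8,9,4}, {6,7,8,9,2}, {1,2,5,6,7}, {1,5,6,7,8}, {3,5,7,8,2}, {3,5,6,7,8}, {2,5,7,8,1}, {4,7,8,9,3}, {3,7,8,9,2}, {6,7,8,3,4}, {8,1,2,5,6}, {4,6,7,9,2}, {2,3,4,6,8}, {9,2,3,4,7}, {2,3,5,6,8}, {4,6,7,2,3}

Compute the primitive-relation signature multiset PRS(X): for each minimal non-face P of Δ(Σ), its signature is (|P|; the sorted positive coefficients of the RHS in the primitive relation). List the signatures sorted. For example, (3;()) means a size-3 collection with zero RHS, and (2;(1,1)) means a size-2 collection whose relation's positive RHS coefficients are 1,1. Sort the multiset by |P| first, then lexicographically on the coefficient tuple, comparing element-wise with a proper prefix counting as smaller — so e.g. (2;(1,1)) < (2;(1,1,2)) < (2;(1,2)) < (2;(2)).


Σ has 9 primitive collections:

  P = {1,9}:  v_{1} + v_{9} = 0  →  sig = (2;())
  P = {1,3}:  v_{1} + v_{3} = v_{5}  →  sig = (2;(1))
  P = {5,9}:  v_{5} + v_{9} = v_{3}  →  sig = (2;(1))
  P = {1,4}:  v_{1} + v_{4} = v_{3} + v_{6}  →  sig = (2;(1,1))
  P = {4,5}:  v_{4} + v_{5} = 2·v_{3} + v_{6}  →  sig = (2;(1,2))
  P = {3,6,9}:  v_{3} + v_{6} + v_{9} = v_{4}  →  sig = (3;(1))
  P = {2,4,7,8}:  v_{2} + v_{4} + v_{7} + v_{8} = v_{9}  →  sig = (4;(1))
  P = {2,3,6,7,8}:  v_{2} + v_{3} + v_{6} + v_{7} + v_{8} = 0  →  sig = (5;())
  P = {2,5,6,7,8}:  v_{2} + v_{5} + v_{6} + v_{7} + v_{8} = v_{1}  →  sig = (5;(1))

Signatures (|P|; sorted positive RHS coefficients), sorted:
[(2;()), (2;(1)), (2;(1)), (2;(1,1)), (2;(1,2)), (3;(1)), (4;(1)), (5;()), (5;(1))]


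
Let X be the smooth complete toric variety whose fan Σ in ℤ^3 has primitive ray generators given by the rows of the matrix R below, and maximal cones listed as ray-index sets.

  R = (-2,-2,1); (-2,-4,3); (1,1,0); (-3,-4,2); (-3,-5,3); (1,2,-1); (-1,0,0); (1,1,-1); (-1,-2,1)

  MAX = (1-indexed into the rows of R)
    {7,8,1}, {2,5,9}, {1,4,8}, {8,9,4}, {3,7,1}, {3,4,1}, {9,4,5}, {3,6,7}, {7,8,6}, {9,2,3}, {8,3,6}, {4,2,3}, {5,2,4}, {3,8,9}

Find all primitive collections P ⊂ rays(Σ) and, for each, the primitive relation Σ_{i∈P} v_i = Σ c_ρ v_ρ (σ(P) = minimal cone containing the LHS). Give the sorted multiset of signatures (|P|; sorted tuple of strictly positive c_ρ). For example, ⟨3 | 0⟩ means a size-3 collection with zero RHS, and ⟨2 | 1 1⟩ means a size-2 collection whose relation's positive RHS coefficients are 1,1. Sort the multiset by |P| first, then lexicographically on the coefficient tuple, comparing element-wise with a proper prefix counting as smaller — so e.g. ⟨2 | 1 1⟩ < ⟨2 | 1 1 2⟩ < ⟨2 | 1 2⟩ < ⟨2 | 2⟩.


Primitive collections (20):

  {6,9}:  v_{6} + v_{9} = 0  ⇒ sig = ⟨2 | 0⟩
  {1,6}:  v_{1} + v_{6} = v_{7}  ⇒ sig = ⟨2 | 1⟩
  {1,9}:  v_{1} + v_{9} = v_{4}  ⇒ sig = ⟨2 | 1⟩
  {3,5}:  v_{3} + v_{5} = v_{2}  ⇒ sig = ⟨2 | 1⟩
  {4,6}:  v_{4} + v_{6} = v_{1}  ⇒ sig = ⟨2 | 1⟩
  {7,9}:  v_{7} + v_{9} = v_{1}  ⇒ sig = ⟨2 | 1⟩
  {5,6}:  v_{5} + v_{6} = v_{3} + v_{4}  ⇒ sig = ⟨2 | 1 1⟩
  {5,7}:  v_{5} + v_{7} = v_{1} + v_{3} + v_{4}  ⇒ sig = ⟨2 | 1 1 1⟩
  {2,7}:  v_{2} + v_{7} = v_{1} + 2·v_{3} + v_{4}  ⇒ sig = ⟨2 | 1 1 2⟩
  {1,5}:  v_{1} + v_{5} = v_{3} + 2·v_{4}  ⇒ sig = ⟨2 | 1 2⟩
  {2,6}:  v_{2} + v_{6} = 2·v_{3} + v_{4}  ⇒ sig = ⟨2 | 1 2⟩
  {2,8}:  v_{2} + v_{8} = v_{3} + 2·v_{9}  ⇒ sig = ⟨2 | 1 2⟩
  {4,7}:  v_{4} + v_{7} = 2·v_{1}  ⇒ sig = ⟨2 | 2⟩
  {5,8}:  v_{5} + v_{8} = 2·v_{9}  ⇒ sig = ⟨2 | 2⟩
  {1,2}:  v_{1} + v_{2} = 2·v_{3} + 2·v_{4}  ⇒ sig = ⟨2 | 2 2⟩
  {1,3,8}:  v_{1} + v_{3} + v_{8} = 0  ⇒ sig = ⟨3 | 0⟩
  {3,4,8}:  v_{3} + v_{4} + v_{8} = v_{9}  ⇒ sig = ⟨3 | 1⟩
  {3,4,9}:  v_{3} + v_{4} + v_{9} = v_{5}  ⇒ sig = ⟨3 | 1⟩
  {3,7,8}:  v_{3} + v_{7} + v_{8} = v_{6}  ⇒ sig = ⟨3 | 1⟩
  {2,4,9}:  v_{2} + v_{4} + v_{9} = 2·v_{5}  ⇒ sig = ⟨3 | 2⟩

Signatures (|P|; sorted positive RHS coefficients), sorted:
    ⟨2 | 0⟩
    ⟨2 | 1⟩
    ⟨2 | 1⟩
    ⟨2 | 1⟩
    ⟨2 | 1⟩
    ⟨2 | 1⟩
    ⟨2 | 1 1⟩
    ⟨2 | 1 1 1⟩
    ⟨2 | 1 1 2⟩
    ⟨2 | 1 2⟩
    ⟨2 | 1 2⟩
    ⟨2 | 1 2⟩
    ⟨2 | 2⟩
    ⟨2 | 2⟩
    ⟨2 | 2 2⟩
    ⟨3 | 0⟩
    ⟨3 | 1⟩
    ⟨3 | 1⟩
    ⟨3 | 1⟩
    ⟨3 | 2⟩


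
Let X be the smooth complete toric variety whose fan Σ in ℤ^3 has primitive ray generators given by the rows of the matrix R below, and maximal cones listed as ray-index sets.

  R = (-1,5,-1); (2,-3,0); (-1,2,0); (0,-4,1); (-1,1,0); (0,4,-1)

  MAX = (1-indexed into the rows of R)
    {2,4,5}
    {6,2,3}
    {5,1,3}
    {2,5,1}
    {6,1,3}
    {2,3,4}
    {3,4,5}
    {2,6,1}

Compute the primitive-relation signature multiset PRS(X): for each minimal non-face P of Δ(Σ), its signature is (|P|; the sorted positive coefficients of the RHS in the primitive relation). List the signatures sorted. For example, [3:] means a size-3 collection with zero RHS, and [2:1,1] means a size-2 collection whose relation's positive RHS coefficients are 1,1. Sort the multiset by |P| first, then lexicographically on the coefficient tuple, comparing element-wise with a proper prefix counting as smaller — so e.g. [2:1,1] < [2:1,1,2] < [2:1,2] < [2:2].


The 5 primitive collections of Σ (r=6, n=3):

  P = {4,6}:  v_{4} + v_{6} = 0  so sig = [2:]
  P = {1,4}:  v_{1} + v_{4} = v_{5}  so sig = [2:1]
  P = {5,6}:  v_{5} + v_{6} = v_{1}  so sig = [2:1]
  P = {2,3,5}:  v_{2} + v_{3} + v_{5} = 0  so sig = [3:]
  P = {1,2,3}:  v_{1} + v_{2} + v_{3} = v_{6}  so sig = [3:1]

Sorted signature multiset PRS(X):
[[2:], [2:1], [2:1], [3:], [3:1]]


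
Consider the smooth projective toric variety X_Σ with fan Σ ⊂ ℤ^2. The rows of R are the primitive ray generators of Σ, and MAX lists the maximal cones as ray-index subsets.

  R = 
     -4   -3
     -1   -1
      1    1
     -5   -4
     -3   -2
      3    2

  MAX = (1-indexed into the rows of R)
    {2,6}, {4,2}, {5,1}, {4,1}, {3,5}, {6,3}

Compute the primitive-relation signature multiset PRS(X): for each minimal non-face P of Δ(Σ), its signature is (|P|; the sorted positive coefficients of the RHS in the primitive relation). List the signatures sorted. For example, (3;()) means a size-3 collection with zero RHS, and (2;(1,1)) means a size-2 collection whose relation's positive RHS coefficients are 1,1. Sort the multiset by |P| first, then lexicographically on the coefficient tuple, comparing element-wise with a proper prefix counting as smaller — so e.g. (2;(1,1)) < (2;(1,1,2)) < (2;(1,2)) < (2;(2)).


The 9 primitive collections of Σ (r=6, n=2):

  P={2,3}:  v_{2} + v_{3} = 0  →  sig = (2;())
  P={5,6}:  v_{5} + v_{6} = 0  →  sig = (2;())
  P={1,2}:  v_{1} + v_{2} = v_{4}  →  sig = (2;(1))
  P={1,3}:  v_{1} + v_{3} = v_{5}  →  sig = (2;(1))
  P={1,6}:  v_{1} + v_{6} = v_{2}  →  sig = (2;(1))
  P={2,5}:  v_{2} + v_{5} = v_{1}  →  sig = (2;(1))
  P={3,4}:  v_{3} + v_{4} = v_{1}  →  sig = (2;(1))
  P={4,5}:  v_{4} + v_{5} = 2·v_{1}  →  sig = (2;(2))
  P={4,6}:  v_{4} + v_{6} = 2·v_{2}  →  sig = (2;(2))

Sorted signature multiset PRS(X):
    (2;())
    (2;())
    (2;(1))
    (2;(1))
    (2;(1))
    (2;(1))
    (2;(1))
    (2;(2))
    (2;(2))


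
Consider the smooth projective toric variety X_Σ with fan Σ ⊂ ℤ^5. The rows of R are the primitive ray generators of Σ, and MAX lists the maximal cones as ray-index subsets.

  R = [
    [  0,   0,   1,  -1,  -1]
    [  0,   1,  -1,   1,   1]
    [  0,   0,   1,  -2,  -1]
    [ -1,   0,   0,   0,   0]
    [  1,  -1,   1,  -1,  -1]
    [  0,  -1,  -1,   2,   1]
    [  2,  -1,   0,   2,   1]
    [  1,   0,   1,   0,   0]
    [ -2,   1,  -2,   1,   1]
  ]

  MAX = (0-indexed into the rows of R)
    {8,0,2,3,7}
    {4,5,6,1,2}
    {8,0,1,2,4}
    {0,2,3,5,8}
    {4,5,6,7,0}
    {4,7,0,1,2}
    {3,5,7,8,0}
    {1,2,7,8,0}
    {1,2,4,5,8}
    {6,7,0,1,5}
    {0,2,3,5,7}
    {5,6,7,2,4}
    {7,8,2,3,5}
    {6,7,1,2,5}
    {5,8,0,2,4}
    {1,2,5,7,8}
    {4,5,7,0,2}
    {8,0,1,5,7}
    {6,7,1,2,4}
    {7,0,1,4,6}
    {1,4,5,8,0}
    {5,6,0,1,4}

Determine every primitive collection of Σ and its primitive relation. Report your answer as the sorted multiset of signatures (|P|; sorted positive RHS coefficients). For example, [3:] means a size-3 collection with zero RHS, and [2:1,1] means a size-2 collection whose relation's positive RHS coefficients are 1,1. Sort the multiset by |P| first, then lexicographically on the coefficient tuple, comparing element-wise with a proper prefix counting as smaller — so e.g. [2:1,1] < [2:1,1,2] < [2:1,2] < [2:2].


9 minimal non-faces of Δ(Σ) (on 9 rays):

  {1,3}:  v_{1} + v_{3} = v_{7} + v_{8}  ⟹  sig = [2:1,1]
  {3,6}:  v_{3} + v_{6} = v_{5} + v_{7}  ⟹  sig = [2:1,1]
  {6,8}:  v_{6} + v_{8} = v_{1} + v_{5}  ⟹  sig = [2:1,1]
  {3,4}:  v_{3} + v_{4} = v_{0} + v_{2} + v_{5}  ⟹  sig = [2:1,1,1]
  {4,7,8}:  v_{4} + v_{7} + v_{8} = 0  ⟹  sig = [3:]
  {0,2,6}:  v_{0} + v_{2} + v_{6} = v_{4} + v_{7}  ⟹  sig = [3:1,1]
  {0,1,2,5}:  v_{0} + v_{1} + v_{2} + v_{5} = 0  ⟹  sig = [4:]
  {1,4,5,7}:  v_{1} + v_{4} + v_{5} + v_{7} = v_{6}  ⟹  sig = [4:1]
  {0,2,5,7,8}:  v_{0} + v_{2} + v_{5} + v_{7} + v_{8} = v_{3}  ⟹  sig = [5:1]

Hence PRS(X_Σ) =
    [2:1,1]
    [2:1,1]
    [2:1,1]
    [2:1,1,1]
    [3:]
    [3:1,1]
    [4:]
    [4:1]
    [5:1]


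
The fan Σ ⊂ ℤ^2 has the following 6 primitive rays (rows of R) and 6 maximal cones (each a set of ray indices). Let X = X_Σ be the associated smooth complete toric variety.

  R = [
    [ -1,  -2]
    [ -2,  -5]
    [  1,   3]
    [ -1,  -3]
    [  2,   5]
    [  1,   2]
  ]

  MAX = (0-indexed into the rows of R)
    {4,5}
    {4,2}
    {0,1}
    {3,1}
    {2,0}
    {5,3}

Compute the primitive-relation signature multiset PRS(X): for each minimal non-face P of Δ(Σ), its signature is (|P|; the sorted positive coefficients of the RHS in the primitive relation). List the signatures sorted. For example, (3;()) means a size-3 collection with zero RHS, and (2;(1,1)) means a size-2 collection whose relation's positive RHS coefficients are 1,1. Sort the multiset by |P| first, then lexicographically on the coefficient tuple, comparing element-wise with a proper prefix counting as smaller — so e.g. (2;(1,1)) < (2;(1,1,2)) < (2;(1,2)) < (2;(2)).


9 collections generate NE(X_Σ); each relation:

  P={0,5}:  v_{0} + v_{5} = 0  ⟹  sig = (2;())
  P={1,4}:  v_{1} + v_{4} = 0  ⟹  sig = (2;())
  P={2,3}:  v_{2} + v_{3} = 0  ⟹  sig = (2;())
  P={0,3}:  v_{0} + v_{3} = v_{1}  ⟹  sig = (2;(1))
  P={0,4}:  v_{0} + v_{4} = v_{2}  ⟹  sig = (2;(1))
  P={1,2}:  v_{1} + v_{2} = v_{0}  ⟹  sig = (2;(1))
  P={1,5}:  v_{1} + v_{5} = v_{3}  ⟹  sig = (2;(1))
  P={2,5}:  v_{2} + v_{5} = v_{4}  ⟹  sig = (2;(1))
  P={3,4}:  v_{3} + v_{4} = v_{5}  ⟹  sig = (2;(1))

Signatures (|P|; sorted positive RHS coefficients), sorted:
    |P|=2: 9 collections, coeffs (), (), (), (1), (1), (1), (1), (1), (1)


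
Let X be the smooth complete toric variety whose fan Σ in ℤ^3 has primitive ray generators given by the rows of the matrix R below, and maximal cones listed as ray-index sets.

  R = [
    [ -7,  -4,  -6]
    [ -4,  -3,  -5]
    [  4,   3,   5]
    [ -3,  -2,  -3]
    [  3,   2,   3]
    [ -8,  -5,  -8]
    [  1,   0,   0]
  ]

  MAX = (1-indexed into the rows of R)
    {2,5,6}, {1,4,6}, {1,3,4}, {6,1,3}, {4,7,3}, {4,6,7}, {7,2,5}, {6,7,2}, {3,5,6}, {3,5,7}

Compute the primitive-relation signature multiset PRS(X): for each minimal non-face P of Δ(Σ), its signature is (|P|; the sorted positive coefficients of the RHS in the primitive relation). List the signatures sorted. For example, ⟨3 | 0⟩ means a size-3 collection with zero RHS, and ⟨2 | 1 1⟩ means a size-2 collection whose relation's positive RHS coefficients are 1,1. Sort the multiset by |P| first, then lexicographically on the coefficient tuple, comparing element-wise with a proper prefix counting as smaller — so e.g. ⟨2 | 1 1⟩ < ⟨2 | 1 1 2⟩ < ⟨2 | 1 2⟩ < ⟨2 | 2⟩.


9 minimal non-faces of Δ(Σ) (on 7 rays):

  P = {2,3}:  v_{2} + v_{3} = 0  ⇒ sig = ⟨2 | 0⟩
  P = {4,5}:  v_{4} + v_{5} = 0  ⇒ sig = ⟨2 | 0⟩
  P = {1,2}:  v_{1} + v_{2} = v_{4} + v_{6}  ⇒ sig = ⟨2 | 1 1⟩
  P = {1,5}:  v_{1} + v_{5} = v_{3} + v_{6}  ⇒ sig = ⟨2 | 1 1⟩
  P = {2,4}:  v_{2} + v_{4} = v_{6} + v_{7}  ⇒ sig = ⟨2 | 1 1⟩
  P = {1,7}:  v_{1} + v_{7} = 2·v_{4}  ⇒ sig = ⟨2 | 2⟩
  P = {3,4,6}:  v_{3} + v_{4} + v_{6} = v_{1}  ⇒ sig = ⟨3 | 1⟩
  P = {3,6,7}:  v_{3} + v_{6} + v_{7} = v_{4}  ⇒ sig = ⟨3 | 1⟩
  P = {5,6,7}:  v_{5} + v_{6} + v_{7} = v_{2}  ⇒ sig = ⟨3 | 1⟩

so the primitive-relation signature multiset is
    ⟨2 | 0⟩
    ⟨2 | 0⟩
    ⟨2 | 1 1⟩
    ⟨2 | 1 1⟩
    ⟨2 | 1 1⟩
    ⟨2 | 2⟩
    ⟨3 | 1⟩
    ⟨3 | 1⟩
    ⟨3 | 1⟩


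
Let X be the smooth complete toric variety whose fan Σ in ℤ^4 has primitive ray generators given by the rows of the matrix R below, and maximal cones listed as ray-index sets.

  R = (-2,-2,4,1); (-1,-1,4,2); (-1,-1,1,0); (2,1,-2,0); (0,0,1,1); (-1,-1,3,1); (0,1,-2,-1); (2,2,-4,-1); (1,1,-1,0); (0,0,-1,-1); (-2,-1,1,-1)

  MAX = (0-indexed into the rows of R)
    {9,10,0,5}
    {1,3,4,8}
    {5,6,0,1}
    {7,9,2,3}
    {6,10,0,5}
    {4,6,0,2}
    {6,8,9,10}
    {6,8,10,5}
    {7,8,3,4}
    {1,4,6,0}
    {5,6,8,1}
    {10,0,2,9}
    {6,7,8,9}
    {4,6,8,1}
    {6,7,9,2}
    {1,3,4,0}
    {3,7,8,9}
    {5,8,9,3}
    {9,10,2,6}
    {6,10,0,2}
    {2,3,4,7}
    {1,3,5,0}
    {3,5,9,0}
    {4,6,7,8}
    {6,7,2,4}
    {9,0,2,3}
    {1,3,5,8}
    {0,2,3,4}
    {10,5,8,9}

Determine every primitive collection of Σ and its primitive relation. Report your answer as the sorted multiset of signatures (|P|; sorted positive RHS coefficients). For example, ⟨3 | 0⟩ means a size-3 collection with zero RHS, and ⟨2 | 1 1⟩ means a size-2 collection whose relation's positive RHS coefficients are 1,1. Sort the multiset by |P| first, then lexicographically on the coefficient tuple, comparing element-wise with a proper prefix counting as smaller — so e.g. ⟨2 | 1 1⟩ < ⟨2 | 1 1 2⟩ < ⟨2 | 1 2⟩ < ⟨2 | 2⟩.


Primitive collections (17):

  P={0,7}:  v_{0} + v_{7} = 0 ; sig = ⟨2 | 0⟩
  P={2,8}:  v_{2} + v_{8} = 0 ; sig = ⟨2 | 0⟩
  P={4,9}:  v_{4} + v_{9} = 0 ; sig = ⟨2 | 0⟩
  P={0,8}:  v_{0} + v_{8} = v_{5} ; sig = ⟨2 | 1⟩
  P={1,9}:  v_{1} + v_{9} = v_{5} ; sig = ⟨2 | 1⟩
  P={2,5}:  v_{2} + v_{5} = v_{0} ; sig = ⟨2 | 1⟩
  P={3,6}:  v_{3} + v_{6} = v_{7} ; sig = ⟨2 | 1⟩
  P={3,10}:  v_{3} + v_{10} = v_{9} ; sig = ⟨2 | 1⟩
  P={4,5}:  v_{4} + v_{5} = v_{1} ; sig = ⟨2 | 1⟩
  P={5,7}:  v_{5} + v_{7} = v_{8} ; sig = ⟨2 | 1⟩
  P={1,2}:  v_{1} + v_{2} = v_{0} + v_{4} ; sig = ⟨2 | 1 1⟩
  P={1,7}:  v_{1} + v_{7} = v_{4} + v_{8} ; sig = ⟨2 | 1 1⟩
  P={4,10}:  v_{4} + v_{10} = v_{0} + v_{6} ; sig = ⟨2 | 1 1⟩
  P={7,10}:  v_{7} + v_{10} = v_{6} + v_{9} ; sig = ⟨2 | 1 1⟩
  P={1,10}:  v_{1} + v_{10} = v_{0} + v_{5} + v_{6} ; sig = ⟨2 | 1 1 1⟩
  P={0,6,9}:  v_{0} + v_{6} + v_{9} = v_{10} ; sig = ⟨3 | 1⟩
  P={5,6,9}:  v_{5} + v_{6} + v_{9} = v_{8} + v_{10} ; sig = ⟨3 | 1 1⟩

so the primitive-relation signature multiset is
[⟨2 | 0⟩, ⟨2 | 0⟩, ⟨2 | 0⟩, ⟨2 | 1⟩, ⟨2 | 1⟩, ⟨2 | 1⟩, ⟨2 | 1⟩, ⟨2 | 1⟩, ⟨2 | 1⟩, ⟨2 | 1⟩, ⟨2 | 1 1⟩, ⟨2 | 1 1⟩, ⟨2 | 1 1⟩, ⟨2 | 1 1⟩, ⟨2 | 1 1 1⟩, ⟨3 | 1⟩, ⟨3 | 1 1⟩]


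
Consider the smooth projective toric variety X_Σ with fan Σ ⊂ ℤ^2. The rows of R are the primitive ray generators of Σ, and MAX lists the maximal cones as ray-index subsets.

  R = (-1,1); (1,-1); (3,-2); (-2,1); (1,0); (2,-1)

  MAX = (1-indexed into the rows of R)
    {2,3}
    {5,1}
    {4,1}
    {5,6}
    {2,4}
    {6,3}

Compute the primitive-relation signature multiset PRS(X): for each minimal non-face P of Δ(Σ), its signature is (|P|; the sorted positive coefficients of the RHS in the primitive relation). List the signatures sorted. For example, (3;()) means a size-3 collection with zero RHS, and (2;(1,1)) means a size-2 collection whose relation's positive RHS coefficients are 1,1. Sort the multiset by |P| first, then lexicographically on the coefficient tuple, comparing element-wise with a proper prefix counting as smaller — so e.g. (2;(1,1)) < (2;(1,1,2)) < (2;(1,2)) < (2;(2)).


9 minimal non-faces of Δ(Σ) (on 6 rays):

  • {1,2}:  v_{1} + v_{2} = 0  →  sig = (2;())
  • {4,6}:  v_{4} + v_{6} = 0  →  sig = (2;())
  • {1,3}:  v_{1} + v_{3} = v_{6}  →  sig = (2;(1))
  • {1,6}:  v_{1} + v_{6} = v_{5}  →  sig = (2;(1))
  • {2,5}:  v_{2} + v_{5} = v_{6}  →  sig = (2;(1))
  • {2,6}:  v_{2} + v_{6} = v_{3}  →  sig = (2;(1))
  • {3,4}:  v_{3} + v_{4} = v_{2}  →  sig = (2;(1))
  • {4,5}:  v_{4} + v_{5} = v_{1}  →  sig = (2;(1))
  • {3,5}:  v_{3} + v_{5} = 2·v_{6}  →  sig = (2;(2))

Signatures (|P|; sorted positive RHS coefficients), sorted:
[(2;()), (2;()), (2;(1)), (2;(1)), (2;(1)), (2;(1)), (2;(1)), (2;(1)), (2;(2))]


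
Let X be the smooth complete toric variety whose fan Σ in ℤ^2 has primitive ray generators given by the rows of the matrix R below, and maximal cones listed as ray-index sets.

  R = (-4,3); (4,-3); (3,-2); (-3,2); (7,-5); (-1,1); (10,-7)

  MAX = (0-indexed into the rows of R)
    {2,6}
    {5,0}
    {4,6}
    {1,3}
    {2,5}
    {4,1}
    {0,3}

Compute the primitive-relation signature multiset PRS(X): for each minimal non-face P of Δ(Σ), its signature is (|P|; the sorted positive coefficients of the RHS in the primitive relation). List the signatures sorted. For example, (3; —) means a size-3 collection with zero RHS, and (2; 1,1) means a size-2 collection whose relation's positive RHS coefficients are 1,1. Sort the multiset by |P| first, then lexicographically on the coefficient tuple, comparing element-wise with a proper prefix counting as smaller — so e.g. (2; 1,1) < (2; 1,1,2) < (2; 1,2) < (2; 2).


14 collections generate NE(X_Σ); each relation:

  {0,1}:  v_{0} + v_{1} = 0  →  sig = (2; —)
  {2,3}:  v_{2} + v_{3} = 0  →  sig = (2; —)
  {0,2}:  v_{0} + v_{2} = v_{5}  →  sig = (2; 1)
  {0,4}:  v_{0} + v_{4} = v_{2}  →  sig = (2; 1)
  {1,2}:  v_{1} + v_{2} = v_{4}  →  sig = (2; 1)
  {1,5}:  v_{1} + v_{5} = v_{2}  →  sig = (2; 1)
  {2,4}:  v_{2} + v_{4} = v_{6}  →  sig = (2; 1)
  {3,4}:  v_{3} + v_{4} = v_{1}  →  sig = (2; 1)
  {3,5}:  v_{3} + v_{5} = v_{0}  →  sig = (2; 1)
  {3,6}:  v_{3} + v_{6} = v_{4}  →  sig = (2; 1)
  {0,6}:  v_{0} + v_{6} = 2·v_{2}  →  sig = (2; 2)
  {1,6}:  v_{1} + v_{6} = 2·v_{4}  →  sig = (2; 2)
  {4,5}:  v_{4} + v_{5} = 2·v_{2}  →  sig = (2; 2)
  {5,6}:  v_{5} + v_{6} = 3·v_{2}  →  sig = (2; 3)

Signatures (|P|; sorted positive RHS coefficients), sorted:
    |P|=2: 14 collections, coeffs (), (), (1), (1), (1), (1), (1), (1), (1), (1), (2), (2), (2), (3)


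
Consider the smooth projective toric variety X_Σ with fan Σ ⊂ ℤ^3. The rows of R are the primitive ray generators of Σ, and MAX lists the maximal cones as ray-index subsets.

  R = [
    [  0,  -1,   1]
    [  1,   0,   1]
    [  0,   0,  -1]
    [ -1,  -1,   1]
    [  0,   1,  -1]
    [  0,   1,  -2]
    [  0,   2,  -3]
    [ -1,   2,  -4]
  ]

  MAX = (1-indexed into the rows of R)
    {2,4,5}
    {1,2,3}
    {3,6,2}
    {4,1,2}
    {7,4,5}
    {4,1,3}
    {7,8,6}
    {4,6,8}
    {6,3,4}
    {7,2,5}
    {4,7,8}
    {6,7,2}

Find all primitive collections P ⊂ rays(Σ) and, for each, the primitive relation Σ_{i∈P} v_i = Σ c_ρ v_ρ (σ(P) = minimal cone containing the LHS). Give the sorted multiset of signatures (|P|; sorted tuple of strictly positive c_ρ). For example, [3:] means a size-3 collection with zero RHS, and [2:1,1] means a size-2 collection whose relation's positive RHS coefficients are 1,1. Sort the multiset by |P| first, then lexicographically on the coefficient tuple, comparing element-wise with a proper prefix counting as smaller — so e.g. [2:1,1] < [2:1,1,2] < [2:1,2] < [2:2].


14 collections generate NE(X_Σ); each relation:

  P={1,5}:  v_{1} + v_{5} = 0  ⟹  sig = [2:]
  P={1,6}:  v_{1} + v_{6} = v_{3}  ⟹  sig = [2:1]
  P={1,7}:  v_{1} + v_{7} = v_{6}  ⟹  sig = [2:1]
  P={2,8}:  v_{2} + v_{8} = v_{7}  ⟹  sig = [2:1]
  P={3,5}:  v_{3} + v_{5} = v_{6}  ⟹  sig = [2:1]
  P={5,6}:  v_{5} + v_{6} = v_{7}  ⟹  sig = [2:1]
  P={1,8}:  v_{1} + v_{8} = v_{4} + 2·v_{6}  ⟹  sig = [2:1,2]
  P={5,8}:  v_{5} + v_{8} = v_{4} + 2·v_{7}  ⟹  sig = [2:1,2]
  P={3,8}:  v_{3} + v_{8} = v_{4} + 3·v_{6}  ⟹  sig = [2:1,3]
  P={3,7}:  v_{3} + v_{7} = 2·v_{6}  ⟹  sig = [2:2]
  P={2,4,6}:  v_{2} + v_{4} + v_{6} = 0  ⟹  sig = [3:]
  P={2,3,4}:  v_{2} + v_{3} + v_{4} = v_{1}  ⟹  sig = [3:1]
  P={2,4,7}:  v_{2} + v_{4} + v_{7} = v_{5}  ⟹  sig = [3:1]
  P={4,6,7}:  v_{4} + v_{6} + v_{7} = v_{8}  ⟹  sig = [3:1]

so the primitive-relation signature multiset is
    |P|=2: 10 collections, coeffs (), (1), (1), (1), (1), (1), (1,2), (1,2), (1,3), (2)
    |P|=3: 4 collections, coeffs (), (1), (1), (1)


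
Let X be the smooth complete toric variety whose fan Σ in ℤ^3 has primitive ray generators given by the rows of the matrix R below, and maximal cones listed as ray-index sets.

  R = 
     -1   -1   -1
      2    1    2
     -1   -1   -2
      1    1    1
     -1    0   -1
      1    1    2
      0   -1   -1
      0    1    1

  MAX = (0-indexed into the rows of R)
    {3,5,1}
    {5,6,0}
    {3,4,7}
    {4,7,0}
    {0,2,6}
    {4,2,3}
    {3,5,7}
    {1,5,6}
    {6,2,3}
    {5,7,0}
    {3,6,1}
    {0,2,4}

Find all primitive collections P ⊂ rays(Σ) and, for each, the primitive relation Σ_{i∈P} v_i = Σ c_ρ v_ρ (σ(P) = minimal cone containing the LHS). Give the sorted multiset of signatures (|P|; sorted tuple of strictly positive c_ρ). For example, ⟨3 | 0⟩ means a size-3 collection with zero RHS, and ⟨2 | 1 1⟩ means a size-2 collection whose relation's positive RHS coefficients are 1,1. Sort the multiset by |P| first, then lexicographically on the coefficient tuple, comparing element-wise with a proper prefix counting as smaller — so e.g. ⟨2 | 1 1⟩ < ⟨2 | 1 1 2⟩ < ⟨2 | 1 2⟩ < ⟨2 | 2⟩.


11 minimal non-faces of Δ(Σ) (on 8 rays):

  P={0,3}:  v_{0} + v_{3} = 0 ; sig = ⟨2 | 0⟩
  P={2,5}:  v_{2} + v_{5} = 0 ; sig = ⟨2 | 0⟩
  P={6,7}:  v_{6} + v_{7} = 0 ; sig = ⟨2 | 0⟩
  P={1,4}:  v_{1} + v_{4} = v_{3} ; sig = ⟨2 | 1⟩
  P={2,7}:  v_{2} + v_{7} = v_{4} ; sig = ⟨2 | 1⟩
  P={4,5}:  v_{4} + v_{5} = v_{7} ; sig = ⟨2 | 1⟩
  P={4,6}:  v_{4} + v_{6} = v_{2} ; sig = ⟨2 | 1⟩
  P={0,1}:  v_{0} + v_{1} = v_{5} + v_{6} ; sig = ⟨2 | 1 1⟩
  P={1,2}:  v_{1} + v_{2} = v_{3} + v_{6} ; sig = ⟨2 | 1 1⟩
  P={1,7}:  v_{1} + v_{7} = v_{3} + v_{5} ; sig = ⟨2 | 1 1⟩
  P={3,5,6}:  v_{3} + v_{5} + v_{6} = v_{1} ; sig = ⟨3 | 1⟩

Hence PRS(X_Σ) =
    ⟨2 | 0⟩
    ⟨2 | 0⟩
    ⟨2 | 0⟩
    ⟨2 | 1⟩
    ⟨2 | 1⟩
    ⟨2 | 1⟩
    ⟨2 | 1⟩
    ⟨2 | 1 1⟩
    ⟨2 | 1 1⟩
    ⟨2 | 1 1⟩
    ⟨3 | 1⟩


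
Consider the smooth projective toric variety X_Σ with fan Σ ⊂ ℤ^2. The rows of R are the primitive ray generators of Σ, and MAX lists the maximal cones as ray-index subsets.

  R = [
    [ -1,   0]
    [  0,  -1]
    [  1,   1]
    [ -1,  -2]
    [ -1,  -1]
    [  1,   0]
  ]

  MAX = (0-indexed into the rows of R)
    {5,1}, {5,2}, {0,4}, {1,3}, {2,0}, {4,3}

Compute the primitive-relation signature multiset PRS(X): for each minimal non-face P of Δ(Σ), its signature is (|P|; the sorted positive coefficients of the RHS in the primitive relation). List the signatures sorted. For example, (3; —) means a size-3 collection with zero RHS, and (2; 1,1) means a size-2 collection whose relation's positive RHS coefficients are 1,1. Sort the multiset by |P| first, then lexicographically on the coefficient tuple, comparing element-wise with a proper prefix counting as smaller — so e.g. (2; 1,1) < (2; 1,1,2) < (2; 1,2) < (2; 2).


The 9 primitive collections of Σ (r=6, n=2):

  P={0,5}:  v_{0} + v_{5} = 0  ⟹  sig = (2; —)
  P={2,4}:  v_{2} + v_{4} = 0  ⟹  sig = (2; —)
  P={0,1}:  v_{0} + v_{1} = v_{4}  ⟹  sig = (2; 1)
  P={1,2}:  v_{1} + v_{2} = v_{5}  ⟹  sig = (2; 1)
  P={1,4}:  v_{1} + v_{4} = v_{3}  ⟹  sig = (2; 1)
  P={2,3}:  v_{2} + v_{3} = v_{1}  ⟹  sig = (2; 1)
  P={4,5}:  v_{4} + v_{5} = v_{1}  ⟹  sig = (2; 1)
  P={0,3}:  v_{0} + v_{3} = 2·v_{4}  ⟹  sig = (2; 2)
  P={3,5}:  v_{3} + v_{5} = 2·v_{1}  ⟹  sig = (2; 2)

so the primitive-relation signature multiset is
    (2; —)
    (2; —)
    (2; 1)
    (2; 1)
    (2; 1)
    (2; 1)
    (2; 1)
    (2; 2)
    (2; 2)


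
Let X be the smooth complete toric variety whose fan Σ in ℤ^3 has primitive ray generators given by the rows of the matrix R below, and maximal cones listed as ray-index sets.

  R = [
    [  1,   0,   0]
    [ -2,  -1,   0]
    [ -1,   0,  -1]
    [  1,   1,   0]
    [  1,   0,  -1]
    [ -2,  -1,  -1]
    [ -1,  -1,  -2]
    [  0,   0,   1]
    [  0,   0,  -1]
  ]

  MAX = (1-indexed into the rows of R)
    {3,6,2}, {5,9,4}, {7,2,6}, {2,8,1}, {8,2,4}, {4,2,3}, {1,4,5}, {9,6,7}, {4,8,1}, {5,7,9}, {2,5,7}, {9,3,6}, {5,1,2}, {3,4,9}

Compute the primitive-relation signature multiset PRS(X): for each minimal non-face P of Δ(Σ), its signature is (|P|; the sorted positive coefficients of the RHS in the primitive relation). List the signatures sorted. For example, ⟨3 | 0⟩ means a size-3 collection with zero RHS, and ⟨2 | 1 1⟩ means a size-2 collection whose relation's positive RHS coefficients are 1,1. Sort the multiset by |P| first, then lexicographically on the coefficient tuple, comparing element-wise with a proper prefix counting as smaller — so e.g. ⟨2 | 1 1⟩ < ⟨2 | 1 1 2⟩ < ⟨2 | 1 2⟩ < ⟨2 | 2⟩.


The 17 primitive collections of Σ (r=9, n=3):

  P = {8,9}:  v_{8} + v_{9} = 0  ⇒ sig = ⟨2 | 0⟩
  P = {1,3}:  v_{1} + v_{3} = v_{9}  ⇒ sig = ⟨2 | 1⟩
  P = {1,9}:  v_{1} + v_{9} = v_{5}  ⇒ sig = ⟨2 | 1⟩
  P = {2,9}:  v_{2} + v_{9} = v_{6}  ⇒ sig = ⟨2 | 1⟩
  P = {4,6}:  v_{4} + v_{6} = v_{3}  ⇒ sig = ⟨2 | 1⟩
  P = {5,6}:  v_{5} + v_{6} = v_{7}  ⇒ sig = ⟨2 | 1⟩
  P = {5,8}:  v_{5} + v_{8} = v_{1}  ⇒ sig = ⟨2 | 1⟩
  P = {6,8}:  v_{6} + v_{8} = v_{2}  ⇒ sig = ⟨2 | 1⟩
  P = {1,6}:  v_{1} + v_{6} = v_{2} + v_{5}  ⇒ sig = ⟨2 | 1 1⟩
  P = {3,8}:  v_{3} + v_{8} = v_{2} + v_{4}  ⇒ sig = ⟨2 | 1 1⟩
  P = {7,8}:  v_{7} + v_{8} = v_{2} + v_{5}  ⇒ sig = ⟨2 | 1 1⟩
  P = {1,7}:  v_{1} + v_{7} = v_{2} + 2·v_{5}  ⇒ sig = ⟨2 | 1 2⟩
  P = {3,7}:  v_{3} + v_{7} = v_{6} + 2·v_{9}  ⇒ sig = ⟨2 | 1 2⟩
  P = {3,5}:  v_{3} + v_{5} = 2·v_{9}  ⇒ sig = ⟨2 | 2⟩
  P = {4,7}:  v_{4} + v_{7} = 2·v_{9}  ⇒ sig = ⟨2 | 2⟩
  P = {1,2,4}:  v_{1} + v_{2} + v_{4} = 0  ⇒ sig = ⟨3 | 0⟩
  P = {2,4,5}:  v_{2} + v_{4} + v_{5} = v_{9}  ⇒ sig = ⟨3 | 1⟩

Signatures (|P|; sorted positive RHS coefficients), sorted:
    |P|=2: 15 collections, coeffs (), (1), (1), (1), (1), (1), (1), (1), (1,1), (1,1), (1,1), (1,2), (1,2), (2), (2)
    |P|=3: 2 collections, coeffs (), (1)
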